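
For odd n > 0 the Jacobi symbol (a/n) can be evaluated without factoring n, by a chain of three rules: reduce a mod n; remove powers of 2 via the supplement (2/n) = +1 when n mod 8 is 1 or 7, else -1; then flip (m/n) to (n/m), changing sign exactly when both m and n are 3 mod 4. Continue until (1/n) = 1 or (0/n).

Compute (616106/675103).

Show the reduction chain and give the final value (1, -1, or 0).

-1

factor out 2^1: 616106 = 2^1·308053; with 675103 mod 8 = 7, (2/675103) = +1; sign now +1; continue with (308053/675103)
flip (308053/675103) -> (675103/308053): both odd, 308053 mod 4 = 1, 675103 mod 4 = 3, so the flip contributes +1; sign now +1
(675103/308053): 675103 mod 308053 = 58997, so (675103/308053) = (58997/308053)
flip (58997/308053) -> (308053/58997): both odd, 58997 mod 4 = 1, 308053 mod 4 = 1, so the flip contributes +1; sign now +1
(308053/58997): 308053 mod 58997 = 13068, so (308053/58997) = (13068/58997)
factor out 2^2: 13068 = 2^2·3267; with 58997 mod 8 = 5, (2/58997) = -1; sign now +1; continue with (3267/58997)
flip (3267/58997) -> (58997/3267): both odd, 3267 mod 4 = 3, 58997 mod 4 = 1, so the flip contributes +1; sign now +1
(58997/3267): 58997 mod 3267 = 191, so (58997/3267) = (191/3267)
flip (191/3267) -> (3267/191): both odd, 191 mod 4 = 3, 3267 mod 4 = 3, so the flip contributes -1; sign now -1
(3267/191): 3267 mod 191 = 20, so (3267/191) = (20/191)
factor out 2^2: 20 = 2^2·5; with 191 mod 8 = 7, (2/191) = +1; sign now -1; continue with (5/191)
flip (5/191) -> (191/5): both odd, 5 mod 4 = 1, 191 mod 4 = 3, so the flip contributes +1; sign now -1
(191/5): 191 mod 5 = 1, so (191/5) = (1/5)
reached (1/5) = 1, so the symbol is -1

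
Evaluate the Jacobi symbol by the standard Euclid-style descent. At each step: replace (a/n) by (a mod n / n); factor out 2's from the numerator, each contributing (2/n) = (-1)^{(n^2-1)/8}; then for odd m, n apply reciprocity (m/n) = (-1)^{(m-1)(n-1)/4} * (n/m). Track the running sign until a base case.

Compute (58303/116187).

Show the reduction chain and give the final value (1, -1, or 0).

-1

reciprocity: (58303/116187) = -1·(116187/58303) since 58303 mod 4 = 3, 116187 mod 4 = 3; sign now -1
(116187/58303) = (57884/58303)   [reduce mod 58303]
57884 = 2^2·14471; (2/58303) = +1 since 58303 mod 8 = 7, so (57884/58303) = (+1)^2·(14471/58303); sign now -1
reciprocity: (14471/58303) = -1·(58303/14471) since 14471 mod 4 = 3, 58303 mod 4 = 3; sign now +1
(58303/14471) = (419/14471)   [reduce mod 14471]
reciprocity: (419/14471) = -1·(14471/419) since 419 mod 4 = 3, 14471 mod 4 = 3; sign now -1
(14471/419) = (225/419)   [reduce mod 419]
reciprocity: (225/419) = +1·(419/225) since 225 mod 4 = 1, 419 mod 4 = 3; sign now -1
(419/225) = (194/225)   [reduce mod 225]
194 = 2^1·97; (2/225) = +1 since 225 mod 8 = 1, so (194/225) = (+1)^1·(97/225); sign now -1
reciprocity: (97/225) = +1·(225/97) since 97 mod 4 = 1, 225 mod 4 = 1; sign now -1
(225/97) = (31/97)   [reduce mod 97]
reciprocity: (31/97) = +1·(97/31) since 31 mod 4 = 3, 97 mod 4 = 1; sign now -1
(97/31) = (4/31)   [reduce mod 31]
4 = 2^2·1; (2/31) = +1 since 31 mod 8 = 7, so (4/31) = (+1)^2·(1/31); sign now -1
(1/31) = 1; final value = sign = -1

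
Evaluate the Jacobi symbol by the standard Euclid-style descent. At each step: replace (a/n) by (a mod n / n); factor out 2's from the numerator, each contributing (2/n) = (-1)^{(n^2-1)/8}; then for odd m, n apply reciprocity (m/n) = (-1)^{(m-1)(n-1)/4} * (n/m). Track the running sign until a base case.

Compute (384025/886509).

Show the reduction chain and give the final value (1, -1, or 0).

reciprocity: (384025/886509) = +1·(886509/384025) since 384025 mod 4 = 1, 886509 mod 4 = 1; sign now +1
(886509/384025) = (118459/384025)   [reduce mod 384025]
reciprocity: (118459/384025) = +1·(384025/118459) since 118459 mod 4 = 3, 384025 mod 4 = 1; sign now +1
(384025/118459) = (28648/118459)   [reduce mod 118459]
28648 = 2^3·3581; (2/118459) = -1 since 118459 mod 8 = 3, so (28648/118459) = (-1)^3·(3581/118459); sign now -1
reciprocity: (3581/118459) = +1·(118459/3581) since 3581 mod 4 = 1, 118459 mod 4 = 3; sign now -1
(118459/3581) = (286/3581)   [reduce mod 3581]
286 = 2^1·143; (2/3581) = -1 since 3581 mod 8 = 5, so (286/3581) = (-1)^1·(143/3581); sign now +1
reciprocity: (143/3581) = +1·(3581/143) since 143 mod 4 = 3, 3581 mod 4 = 1; sign now +1
(3581/143) = (6/143)   [reduce mod 143]
6 = 2^1·3; (2/143) = +1 since 143 mod 8 = 7, so (6/143) = (+1)^1·(3/143); sign now +1
reciprocity: (3/143) = -1·(143/3) since 3 mod 4 = 3, 143 mod 4 = 3; sign now -1
(143/3) = (2/3)   [reduce mod 3]
2 = 2^1·1; (2/3) = -1 since 3 mod 8 = 3, so (2/3) = (-1)^1·(1/3); sign now +1
(1/3) = 1; final value = sign = +1

1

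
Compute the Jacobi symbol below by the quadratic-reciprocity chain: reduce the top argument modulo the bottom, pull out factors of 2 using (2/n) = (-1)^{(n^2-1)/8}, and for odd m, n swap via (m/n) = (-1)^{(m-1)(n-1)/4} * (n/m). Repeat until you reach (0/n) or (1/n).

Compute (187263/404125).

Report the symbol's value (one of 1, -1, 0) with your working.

-1

reciprocity: (187263/404125) = +1·(404125/187263) since 187263 mod 4 = 3, 404125 mod 4 = 1; sign now +1
(404125/187263) = (29599/187263)   [reduce mod 187263]
reciprocity: (29599/187263) = -1·(187263/29599) since 29599 mod 4 = 3, 187263 mod 4 = 3; sign now -1
(187263/29599) = (9669/29599)   [reduce mod 29599]
reciprocity: (9669/29599) = +1·(29599/9669) since 9669 mod 4 = 1, 29599 mod 4 = 3; sign now -1
(29599/9669) = (592/9669)   [reduce mod 9669]
592 = 2^4·37; (2/9669) = -1 since 9669 mod 8 = 5, so (592/9669) = (-1)^4·(37/9669); sign now -1
reciprocity: (37/9669) = +1·(9669/37) since 37 mod 4 = 1, 9669 mod 4 = 1; sign now -1
(9669/37) = (12/37)   [reduce mod 37]
12 = 2^2·3; (2/37) = -1 since 37 mod 8 = 5, so (12/37) = (-1)^2·(3/37); sign now -1
reciprocity: (3/37) = +1·(37/3) since 3 mod 4 = 3, 37 mod 4 = 1; sign now -1
(37/3) = (1/3)   [reduce mod 3]
(1/3) = 1; final value = sign = -1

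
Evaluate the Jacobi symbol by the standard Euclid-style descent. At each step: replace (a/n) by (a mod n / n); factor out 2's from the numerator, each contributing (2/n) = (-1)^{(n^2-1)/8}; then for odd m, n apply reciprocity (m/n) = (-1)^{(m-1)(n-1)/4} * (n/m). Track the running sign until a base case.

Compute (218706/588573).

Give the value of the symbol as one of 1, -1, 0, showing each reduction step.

0

factor out 2^1: 218706 = 2^1·109353; with 588573 mod 8 = 5, (2/588573) = -1; sign now -1; continue with (109353/588573)
flip (109353/588573) -> (588573/109353): both odd, 109353 mod 4 = 1, 588573 mod 4 = 1, so the flip contributes +1; sign now -1
(588573/109353): 588573 mod 109353 = 41808, so (588573/109353) = (41808/109353)
factor out 2^4: 41808 = 2^4·2613; with 109353 mod 8 = 1, (2/109353) = +1; sign now -1; continue with (2613/109353)
flip (2613/109353) -> (109353/2613): both odd, 2613 mod 4 = 1, 109353 mod 4 = 1, so the flip contributes +1; sign now -1
(109353/2613): 109353 mod 2613 = 2220, so (109353/2613) = (2220/2613)
factor out 2^2: 2220 = 2^2·555; with 2613 mod 8 = 5, (2/2613) = -1; sign now -1; continue with (555/2613)
flip (555/2613) -> (2613/555): both odd, 555 mod 4 = 3, 2613 mod 4 = 1, so the flip contributes +1; sign now -1
(2613/555): 2613 mod 555 = 393, so (2613/555) = (393/555)
flip (393/555) -> (555/393): both odd, 393 mod 4 = 1, 555 mod 4 = 3, so the flip contributes +1; sign now -1
(555/393): 555 mod 393 = 162, so (555/393) = (162/393)
factor out 2^1: 162 = 2^1·81; with 393 mod 8 = 1, (2/393) = +1; sign now -1; continue with (81/393)
flip (81/393) -> (393/81): both odd, 81 mod 4 = 1, 393 mod 4 = 1, so the flip contributes +1; sign now -1
(393/81): 393 mod 81 = 69, so (393/81) = (69/81)
flip (69/81) -> (81/69): both odd, 69 mod 4 = 1, 81 mod 4 = 1, so the flip contributes +1; sign now -1
(81/69): 81 mod 69 = 12, so (81/69) = (12/69)
factor out 2^2: 12 = 2^2·3; with 69 mod 8 = 5, (2/69) = -1; sign now -1; continue with (3/69)
flip (3/69) -> (69/3): both odd, 3 mod 4 = 3, 69 mod 4 = 1, so the flip contributes +1; sign now -1
(69/3): 69 mod 3 = 0, so (69/3) = (0/3)
reached (0/3); gcd(a, n) > 1, so (0/3) = 0 and the symbol is 0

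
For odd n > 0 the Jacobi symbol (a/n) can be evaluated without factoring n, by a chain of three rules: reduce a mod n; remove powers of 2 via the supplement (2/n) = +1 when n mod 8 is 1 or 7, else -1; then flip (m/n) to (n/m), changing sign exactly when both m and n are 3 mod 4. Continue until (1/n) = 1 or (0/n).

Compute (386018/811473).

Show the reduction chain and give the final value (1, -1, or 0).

-1

factor out 2^1: 386018 = 2^1·193009; with 811473 mod 8 = 1, (2/811473) = +1; sign now +1; continue with (193009/811473)
flip (193009/811473) -> (811473/193009): both odd, 193009 mod 4 = 1, 811473 mod 4 = 1, so the flip contributes +1; sign now +1
(811473/193009): 811473 mod 193009 = 39437, so (811473/193009) = (39437/193009)
flip (39437/193009) -> (193009/39437): both odd, 39437 mod 4 = 1, 193009 mod 4 = 1, so the flip contributes +1; sign now +1
(193009/39437): 193009 mod 39437 = 35261, so (193009/39437) = (35261/39437)
flip (35261/39437) -> (39437/35261): both odd, 35261 mod 4 = 1, 39437 mod 4 = 1, so the flip contributes +1; sign now +1
(39437/35261): 39437 mod 35261 = 4176, so (39437/35261) = (4176/35261)
factor out 2^4: 4176 = 2^4·261; with 35261 mod 8 = 5, (2/35261) = -1; sign now +1; continue with (261/35261)
flip (261/35261) -> (35261/261): both odd, 261 mod 4 = 1, 35261 mod 4 = 1, so the flip contributes +1; sign now +1
(35261/261): 35261 mod 261 = 26, so (35261/261) = (26/261)
factor out 2^1: 26 = 2^1·13; with 261 mod 8 = 5, (2/261) = -1; sign now -1; continue with (13/261)
flip (13/261) -> (261/13): both odd, 13 mod 4 = 1, 261 mod 4 = 1, so the flip contributes +1; sign now -1
(261/13): 261 mod 13 = 1, so (261/13) = (1/13)
reached (1/13) = 1, so the symbol is -1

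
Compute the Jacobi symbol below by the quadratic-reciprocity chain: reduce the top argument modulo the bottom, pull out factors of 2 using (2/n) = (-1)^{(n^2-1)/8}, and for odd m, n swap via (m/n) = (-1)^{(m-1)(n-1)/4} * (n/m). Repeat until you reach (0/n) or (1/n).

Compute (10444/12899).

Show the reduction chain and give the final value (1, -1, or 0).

1

factor out 2^2: 10444 = 2^2·2611; with 12899 mod 8 = 3, (2/12899) = -1; sign now +1; continue with (2611/12899)
flip (2611/12899) -> (12899/2611): both odd, 2611 mod 4 = 3, 12899 mod 4 = 3, so the flip contributes -1; sign now -1
(12899/2611): 12899 mod 2611 = 2455, so (12899/2611) = (2455/2611)
flip (2455/2611) -> (2611/2455): both odd, 2455 mod 4 = 3, 2611 mod 4 = 3, so the flip contributes -1; sign now +1
(2611/2455): 2611 mod 2455 = 156, so (2611/2455) = (156/2455)
factor out 2^2: 156 = 2^2·39; with 2455 mod 8 = 7, (2/2455) = +1; sign now +1; continue with (39/2455)
flip (39/2455) -> (2455/39): both odd, 39 mod 4 = 3, 2455 mod 4 = 3, so the flip contributes -1; sign now -1
(2455/39): 2455 mod 39 = 37, so (2455/39) = (37/39)
flip (37/39) -> (39/37): both odd, 37 mod 4 = 1, 39 mod 4 = 3, so the flip contributes +1; sign now -1
(39/37): 39 mod 37 = 2, so (39/37) = (2/37)
factor out 2^1: 2 = 2^1·1; with 37 mod 8 = 5, (2/37) = -1; sign now +1; continue with (1/37)
reached (1/37) = 1, so the symbol is +1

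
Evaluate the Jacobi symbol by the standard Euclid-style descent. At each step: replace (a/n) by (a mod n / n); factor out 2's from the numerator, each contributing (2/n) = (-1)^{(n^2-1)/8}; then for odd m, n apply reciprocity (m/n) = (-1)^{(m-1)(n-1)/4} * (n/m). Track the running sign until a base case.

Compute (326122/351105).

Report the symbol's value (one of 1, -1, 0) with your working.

1

factor out 2^1: 326122 = 2^1·163061; with 351105 mod 8 = 1, (2/351105) = +1; sign now +1; continue with (163061/351105)
flip (163061/351105) -> (351105/163061): both odd, 163061 mod 4 = 1, 351105 mod 4 = 1, so the flip contributes +1; sign now +1
(351105/163061): 351105 mod 163061 = 24983, so (351105/163061) = (24983/163061)
flip (24983/163061) -> (163061/24983): both odd, 24983 mod 4 = 3, 163061 mod 4 = 1, so the flip contributes +1; sign now +1
(163061/24983): 163061 mod 24983 = 13163, so (163061/24983) = (13163/24983)
flip (13163/24983) -> (24983/13163): both odd, 13163 mod 4 = 3, 24983 mod 4 = 3, so the flip contributes -1; sign now -1
(24983/13163): 24983 mod 13163 = 11820, so (24983/13163) = (11820/13163)
factor out 2^2: 11820 = 2^2·2955; with 13163 mod 8 = 3, (2/13163) = -1; sign now -1; continue with (2955/13163)
flip (2955/13163) -> (13163/2955): both odd, 2955 mod 4 = 3, 13163 mod 4 = 3, so the flip contributes -1; sign now +1
(13163/2955): 13163 mod 2955 = 1343, so (13163/2955) = (1343/2955)
flip (1343/2955) -> (2955/1343): both odd, 1343 mod 4 = 3, 2955 mod 4 = 3, so the flip contributes -1; sign now -1
(2955/1343): 2955 mod 1343 = 269, so (2955/1343) = (269/1343)
flip (269/1343) -> (1343/269): both odd, 269 mod 4 = 1, 1343 mod 4 = 3, so the flip contributes +1; sign now -1
(1343/269): 1343 mod 269 = 267, so (1343/269) = (267/269)
flip (267/269) -> (269/267): both odd, 267 mod 4 = 3, 269 mod 4 = 1, so the flip contributes +1; sign now -1
(269/267): 269 mod 267 = 2, so (269/267) = (2/267)
factor out 2^1: 2 = 2^1·1; with 267 mod 8 = 3, (2/267) = -1; sign now +1; continue with (1/267)
reached (1/267) = 1, so the symbol is +1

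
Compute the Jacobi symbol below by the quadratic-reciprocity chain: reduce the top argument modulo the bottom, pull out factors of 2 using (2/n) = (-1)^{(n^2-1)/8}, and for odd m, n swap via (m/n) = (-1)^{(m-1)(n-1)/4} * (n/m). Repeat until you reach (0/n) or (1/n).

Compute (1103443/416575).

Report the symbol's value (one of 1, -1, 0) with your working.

(1103443/416575) = (270293/416575)   [reduce mod 416575]
reciprocity: (270293/416575) = +1·(416575/270293) since 270293 mod 4 = 1, 416575 mod 4 = 3; sign now +1
(416575/270293) = (146282/270293)   [reduce mod 270293]
146282 = 2^1·73141; (2/270293) = -1 since 270293 mod 8 = 5, so (146282/270293) = (-1)^1·(73141/270293); sign now -1
reciprocity: (73141/270293) = +1·(270293/73141) since 73141 mod 4 = 1, 270293 mod 4 = 1; sign now -1
(270293/73141) = (50870/73141)   [reduce mod 73141]
50870 = 2^1·25435; (2/73141) = -1 since 73141 mod 8 = 5, so (50870/73141) = (-1)^1·(25435/73141); sign now +1
reciprocity: (25435/73141) = +1·(73141/25435) since 25435 mod 4 = 3, 73141 mod 4 = 1; sign now +1
(73141/25435) = (22271/25435)   [reduce mod 25435]
reciprocity: (22271/25435) = -1·(25435/22271) since 22271 mod 4 = 3, 25435 mod 4 = 3; sign now -1
(25435/22271) = (3164/22271)   [reduce mod 22271]
3164 = 2^2·791; (2/22271) = +1 since 22271 mod 8 = 7, so (3164/22271) = (+1)^2·(791/22271); sign now -1
reciprocity: (791/22271) = -1·(22271/791) since 791 mod 4 = 3, 22271 mod 4 = 3; sign now +1
(22271/791) = (123/791)   [reduce mod 791]
reciprocity: (123/791) = -1·(791/123) since 123 mod 4 = 3, 791 mod 4 = 3; sign now -1
(791/123) = (53/123)   [reduce mod 123]
reciprocity: (53/123) = +1·(123/53) since 53 mod 4 = 1, 123 mod 4 = 3; sign now -1
(123/53) = (17/53)   [reduce mod 53]
reciprocity: (17/53) = +1·(53/17) since 17 mod 4 = 1, 53 mod 4 = 1; sign now -1
(53/17) = (2/17)   [reduce mod 17]
2 = 2^1·1; (2/17) = +1 since 17 mod 8 = 1, so (2/17) = (+1)^1·(1/17); sign now -1
(1/17) = 1; final value = sign = -1

-1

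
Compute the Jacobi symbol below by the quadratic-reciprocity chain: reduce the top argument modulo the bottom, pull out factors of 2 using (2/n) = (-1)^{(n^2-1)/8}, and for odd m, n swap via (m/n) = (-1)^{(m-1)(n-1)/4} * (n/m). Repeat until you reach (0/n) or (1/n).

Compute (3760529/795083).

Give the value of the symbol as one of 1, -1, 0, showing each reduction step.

1

(3760529/795083): 3760529 mod 795083 = 580197, so (3760529/795083) = (580197/795083)
flip (580197/795083) -> (795083/580197): both odd, 580197 mod 4 = 1, 795083 mod 4 = 3, so the flip contributes +1; sign now +1
(795083/580197): 795083 mod 580197 = 214886, so (795083/580197) = (214886/580197)
factor out 2^1: 214886 = 2^1·107443; with 580197 mod 8 = 5, (2/580197) = -1; sign now -1; continue with (107443/580197)
flip (107443/580197) -> (580197/107443): both odd, 107443 mod 4 = 3, 580197 mod 4 = 1, so the flip contributes +1; sign now -1
(580197/107443): 580197 mod 107443 = 42982, so (580197/107443) = (42982/107443)
factor out 2^1: 42982 = 2^1·21491; with 107443 mod 8 = 3, (2/107443) = -1; sign now +1; continue with (21491/107443)
flip (21491/107443) -> (107443/21491): both odd, 21491 mod 4 = 3, 107443 mod 4 = 3, so the flip contributes -1; sign now -1
(107443/21491): 107443 mod 21491 = 21479, so (107443/21491) = (21479/21491)
flip (21479/21491) -> (21491/21479): both odd, 21479 mod 4 = 3, 21491 mod 4 = 3, so the flip contributes -1; sign now +1
(21491/21479): 21491 mod 21479 = 12, so (21491/21479) = (12/21479)
factor out 2^2: 12 = 2^2·3; with 21479 mod 8 = 7, (2/21479) = +1; sign now +1; continue with (3/21479)
flip (3/21479) -> (21479/3): both odd, 3 mod 4 = 3, 21479 mod 4 = 3, so the flip contributes -1; sign now -1
(21479/3): 21479 mod 3 = 2, so (21479/3) = (2/3)
factor out 2^1: 2 = 2^1·1; with 3 mod 8 = 3, (2/3) = -1; sign now +1; continue with (1/3)
reached (1/3) = 1, so the symbol is +1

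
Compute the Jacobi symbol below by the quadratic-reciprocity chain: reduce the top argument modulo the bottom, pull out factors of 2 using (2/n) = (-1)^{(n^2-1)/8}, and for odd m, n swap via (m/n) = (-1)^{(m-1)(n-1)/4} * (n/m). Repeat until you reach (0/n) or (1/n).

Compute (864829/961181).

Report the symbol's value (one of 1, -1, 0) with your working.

flip (864829/961181) -> (961181/864829): both odd, 864829 mod 4 = 1, 961181 mod 4 = 1, so the flip contributes +1; sign now +1
(961181/864829): 961181 mod 864829 = 96352, so (961181/864829) = (96352/864829)
factor out 2^5: 96352 = 2^5·3011; with 864829 mod 8 = 5, (2/864829) = -1; sign now -1; continue with (3011/864829)
flip (3011/864829) -> (864829/3011): both odd, 3011 mod 4 = 3, 864829 mod 4 = 1, so the flip contributes +1; sign now -1
(864829/3011): 864829 mod 3011 = 672, so (864829/3011) = (672/3011)
factor out 2^5: 672 = 2^5·21; with 3011 mod 8 = 3, (2/3011) = -1; sign now +1; continue with (21/3011)
flip (21/3011) -> (3011/21): both odd, 21 mod 4 = 1, 3011 mod 4 = 3, so the flip contributes +1; sign now +1
(3011/21): 3011 mod 21 = 8, so (3011/21) = (8/21)
factor out 2^3: 8 = 2^3·1; with 21 mod 8 = 5, (2/21) = -1; sign now -1; continue with (1/21)
reached (1/21) = 1, so the symbol is -1

-1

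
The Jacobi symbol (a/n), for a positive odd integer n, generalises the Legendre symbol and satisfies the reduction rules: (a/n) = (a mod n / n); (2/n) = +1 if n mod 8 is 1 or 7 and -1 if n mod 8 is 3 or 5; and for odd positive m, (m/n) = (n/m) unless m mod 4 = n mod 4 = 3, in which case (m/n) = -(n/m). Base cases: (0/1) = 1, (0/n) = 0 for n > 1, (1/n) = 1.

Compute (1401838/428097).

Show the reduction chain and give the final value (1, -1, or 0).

1

(1401838/428097) = (117547/428097)   [reduce mod 428097]
reciprocity: (117547/428097) = +1·(428097/117547) since 117547 mod 4 = 3, 428097 mod 4 = 1; sign now +1
(428097/117547) = (75456/117547)   [reduce mod 117547]
75456 = 2^6·1179; (2/117547) = -1 since 117547 mod 8 = 3, so (75456/117547) = (-1)^6·(1179/117547); sign now +1
reciprocity: (1179/117547) = -1·(117547/1179) since 1179 mod 4 = 3, 117547 mod 4 = 3; sign now -1
(117547/1179) = (826/1179)   [reduce mod 1179]
826 = 2^1·413; (2/1179) = -1 since 1179 mod 8 = 3, so (826/1179) = (-1)^1·(413/1179); sign now +1
reciprocity: (413/1179) = +1·(1179/413) since 413 mod 4 = 1, 1179 mod 4 = 3; sign now +1
(1179/413) = (353/413)   [reduce mod 413]
reciprocity: (353/413) = +1·(413/353) since 353 mod 4 = 1, 413 mod 4 = 1; sign now +1
(413/353) = (60/353)   [reduce mod 353]
60 = 2^2·15; (2/353) = +1 since 353 mod 8 = 1, so (60/353) = (+1)^2·(15/353); sign now +1
reciprocity: (15/353) = +1·(353/15) since 15 mod 4 = 3, 353 mod 4 = 1; sign now +1
(353/15) = (8/15)   [reduce mod 15]
8 = 2^3·1; (2/15) = +1 since 15 mod 8 = 7, so (8/15) = (+1)^3·(1/15); sign now +1
(1/15) = 1; final value = sign = +1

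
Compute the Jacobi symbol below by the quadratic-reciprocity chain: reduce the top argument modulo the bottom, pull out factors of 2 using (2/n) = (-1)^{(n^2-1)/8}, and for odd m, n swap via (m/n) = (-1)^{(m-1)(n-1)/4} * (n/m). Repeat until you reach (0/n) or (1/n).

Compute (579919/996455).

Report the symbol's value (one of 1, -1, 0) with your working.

reciprocity: (579919/996455) = -1·(996455/579919) since 579919 mod 4 = 3, 996455 mod 4 = 3; sign now -1
(996455/579919) = (416536/579919)   [reduce mod 579919]
416536 = 2^3·52067; (2/579919) = +1 since 579919 mod 8 = 7, so (416536/579919) = (+1)^3·(52067/579919); sign now -1
reciprocity: (52067/579919) = -1·(579919/52067) since 52067 mod 4 = 3, 579919 mod 4 = 3; sign now +1
(579919/52067) = (7182/52067)   [reduce mod 52067]
7182 = 2^1·3591; (2/52067) = -1 since 52067 mod 8 = 3, so (7182/52067) = (-1)^1·(3591/52067); sign now -1
reciprocity: (3591/52067) = -1·(52067/3591) since 3591 mod 4 = 3, 52067 mod 4 = 3; sign now +1
(52067/3591) = (1793/3591)   [reduce mod 3591]
reciprocity: (1793/3591) = +1·(3591/1793) since 1793 mod 4 = 1, 3591 mod 4 = 3; sign now +1
(3591/1793) = (5/1793)   [reduce mod 1793]
reciprocity: (5/1793) = +1·(1793/5) since 5 mod 4 = 1, 1793 mod 4 = 1; sign now +1
(1793/5) = (3/5)   [reduce mod 5]
reciprocity: (3/5) = +1·(5/3) since 3 mod 4 = 3, 5 mod 4 = 1; sign now +1
(5/3) = (2/3)   [reduce mod 3]
2 = 2^1·1; (2/3) = -1 since 3 mod 8 = 3, so (2/3) = (-1)^1·(1/3); sign now -1
(1/3) = 1; final value = sign = -1

-1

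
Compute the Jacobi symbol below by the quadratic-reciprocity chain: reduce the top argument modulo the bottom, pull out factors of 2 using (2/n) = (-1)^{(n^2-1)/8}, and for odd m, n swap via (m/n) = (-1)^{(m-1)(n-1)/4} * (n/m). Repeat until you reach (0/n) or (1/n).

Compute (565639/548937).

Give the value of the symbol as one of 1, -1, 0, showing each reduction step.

(565639/548937): 565639 mod 548937 = 16702, so (565639/548937) = (16702/548937)
factor out 2^1: 16702 = 2^1·8351; with 548937 mod 8 = 1, (2/548937) = +1; sign now +1; continue with (8351/548937)
flip (8351/548937) -> (548937/8351): both odd, 8351 mod 4 = 3, 548937 mod 4 = 1, so the flip contributes +1; sign now +1
(548937/8351): 548937 mod 8351 = 6122, so (548937/8351) = (6122/8351)
factor out 2^1: 6122 = 2^1·3061; with 8351 mod 8 = 7, (2/8351) = +1; sign now +1; continue with (3061/8351)
flip (3061/8351) -> (8351/3061): both odd, 3061 mod 4 = 1, 8351 mod 4 = 3, so the flip contributes +1; sign now +1
(8351/3061): 8351 mod 3061 = 2229, so (8351/3061) = (2229/3061)
flip (2229/3061) -> (3061/2229): both odd, 2229 mod 4 = 1, 3061 mod 4 = 1, so the flip contributes +1; sign now +1
(3061/2229): 3061 mod 2229 = 832, so (3061/2229) = (832/2229)
factor out 2^6: 832 = 2^6·13; with 2229 mod 8 = 5, (2/2229) = -1; sign now +1; continue with (13/2229)
flip (13/2229) -> (2229/13): both odd, 13 mod 4 = 1, 2229 mod 4 = 1, so the flip contributes +1; sign now +1
(2229/13): 2229 mod 13 = 6, so (2229/13) = (6/13)
factor out 2^1: 6 = 2^1·3; with 13 mod 8 = 5, (2/13) = -1; sign now -1; continue with (3/13)
flip (3/13) -> (13/3): both odd, 3 mod 4 = 3, 13 mod 4 = 1, so the flip contributes +1; sign now -1
(13/3): 13 mod 3 = 1, so (13/3) = (1/3)
reached (1/3) = 1, so the symbol is -1

-1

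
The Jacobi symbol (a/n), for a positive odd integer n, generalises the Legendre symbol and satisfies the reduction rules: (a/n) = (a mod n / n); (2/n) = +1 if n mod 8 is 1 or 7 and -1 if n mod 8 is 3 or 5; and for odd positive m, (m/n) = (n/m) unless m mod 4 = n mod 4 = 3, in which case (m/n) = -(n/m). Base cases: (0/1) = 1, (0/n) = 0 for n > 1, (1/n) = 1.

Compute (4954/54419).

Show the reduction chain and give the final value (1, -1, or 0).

4954 = 2^1·2477; (2/54419) = -1 since 54419 mod 8 = 3, so (4954/54419) = (-1)^1·(2477/54419); sign now -1
reciprocity: (2477/54419) = +1·(54419/2477) since 2477 mod 4 = 1, 54419 mod 4 = 3; sign now -1
(54419/2477) = (2402/2477)   [reduce mod 2477]
2402 = 2^1·1201; (2/2477) = -1 since 2477 mod 8 = 5, so (2402/2477) = (-1)^1·(1201/2477); sign now +1
reciprocity: (1201/2477) = +1·(2477/1201) since 1201 mod 4 = 1, 2477 mod 4 = 1; sign now +1
(2477/1201) = (75/1201)   [reduce mod 1201]
reciprocity: (75/1201) = +1·(1201/75) since 75 mod 4 = 3, 1201 mod 4 = 1; sign now +1
(1201/75) = (1/75)   [reduce mod 75]
(1/75) = 1; final value = sign = +1

1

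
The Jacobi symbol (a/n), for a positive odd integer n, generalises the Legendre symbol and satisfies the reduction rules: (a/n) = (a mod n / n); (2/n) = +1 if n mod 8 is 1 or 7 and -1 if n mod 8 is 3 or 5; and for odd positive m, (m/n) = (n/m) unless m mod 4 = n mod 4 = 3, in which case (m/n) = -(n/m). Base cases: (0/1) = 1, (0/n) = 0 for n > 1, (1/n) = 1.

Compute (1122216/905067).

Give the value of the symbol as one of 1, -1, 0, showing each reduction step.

0

(1122216/905067): 1122216 mod 905067 = 217149, so (1122216/905067) = (217149/905067)
flip (217149/905067) -> (905067/217149): both odd, 217149 mod 4 = 1, 905067 mod 4 = 3, so the flip contributes +1; sign now +1
(905067/217149): 905067 mod 217149 = 36471, so (905067/217149) = (36471/217149)
flip (36471/217149) -> (217149/36471): both odd, 36471 mod 4 = 3, 217149 mod 4 = 1, so the flip contributes +1; sign now +1
(217149/36471): 217149 mod 36471 = 34794, so (217149/36471) = (34794/36471)
factor out 2^1: 34794 = 2^1·17397; with 36471 mod 8 = 7, (2/36471) = +1; sign now +1; continue with (17397/36471)
flip (17397/36471) -> (36471/17397): both odd, 17397 mod 4 = 1, 36471 mod 4 = 3, so the flip contributes +1; sign now +1
(36471/17397): 36471 mod 17397 = 1677, so (36471/17397) = (1677/17397)
flip (1677/17397) -> (17397/1677): both odd, 1677 mod 4 = 1, 17397 mod 4 = 1, so the flip contributes +1; sign now +1
(17397/1677): 17397 mod 1677 = 627, so (17397/1677) = (627/1677)
flip (627/1677) -> (1677/627): both odd, 627 mod 4 = 3, 1677 mod 4 = 1, so the flip contributes +1; sign now +1
(1677/627): 1677 mod 627 = 423, so (1677/627) = (423/627)
flip (423/627) -> (627/423): both odd, 423 mod 4 = 3, 627 mod 4 = 3, so the flip contributes -1; sign now -1
(627/423): 627 mod 423 = 204, so (627/423) = (204/423)
factor out 2^2: 204 = 2^2·51; with 423 mod 8 = 7, (2/423) = +1; sign now -1; continue with (51/423)
flip (51/423) -> (423/51): both odd, 51 mod 4 = 3, 423 mod 4 = 3, so the flip contributes -1; sign now +1
(423/51): 423 mod 51 = 15, so (423/51) = (15/51)
flip (15/51) -> (51/15): both odd, 15 mod 4 = 3, 51 mod 4 = 3, so the flip contributes -1; sign now -1
(51/15): 51 mod 15 = 6, so (51/15) = (6/15)
factor out 2^1: 6 = 2^1·3; with 15 mod 8 = 7, (2/15) = +1; sign now -1; continue with (3/15)
flip (3/15) -> (15/3): both odd, 3 mod 4 = 3, 15 mod 4 = 3, so the flip contributes -1; sign now +1
(15/3): 15 mod 3 = 0, so (15/3) = (0/3)
reached (0/3); gcd(a, n) > 1, so (0/3) = 0 and the symbol is 0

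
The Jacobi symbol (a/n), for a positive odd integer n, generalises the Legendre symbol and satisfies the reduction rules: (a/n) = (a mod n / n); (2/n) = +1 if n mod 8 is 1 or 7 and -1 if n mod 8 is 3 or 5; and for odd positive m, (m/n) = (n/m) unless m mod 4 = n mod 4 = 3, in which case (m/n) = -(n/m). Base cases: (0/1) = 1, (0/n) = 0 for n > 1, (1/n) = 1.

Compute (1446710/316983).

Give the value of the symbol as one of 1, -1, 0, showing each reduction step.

-1

(1446710/316983) = (178778/316983)   [reduce mod 316983]
178778 = 2^1·89389; (2/316983) = +1 since 316983 mod 8 = 7, so (178778/316983) = (+1)^1·(89389/316983); sign now +1
reciprocity: (89389/316983) = +1·(316983/89389) since 89389 mod 4 = 1, 316983 mod 4 = 3; sign now +1
(316983/89389) = (48816/89389)   [reduce mod 89389]
48816 = 2^4·3051; (2/89389) = -1 since 89389 mod 8 = 5, so (48816/89389) = (-1)^4·(3051/89389); sign now +1
reciprocity: (3051/89389) = +1·(89389/3051) since 3051 mod 4 = 3, 89389 mod 4 = 1; sign now +1
(89389/3051) = (910/3051)   [reduce mod 3051]
910 = 2^1·455; (2/3051) = -1 since 3051 mod 8 = 3, so (910/3051) = (-1)^1·(455/3051); sign now -1
reciprocity: (455/3051) = -1·(3051/455) since 455 mod 4 = 3, 3051 mod 4 = 3; sign now +1
(3051/455) = (321/455)   [reduce mod 455]
reciprocity: (321/455) = +1·(455/321) since 321 mod 4 = 1, 455 mod 4 = 3; sign now +1
(455/321) = (134/321)   [reduce mod 321]
134 = 2^1·67; (2/321) = +1 since 321 mod 8 = 1, so (134/321) = (+1)^1·(67/321); sign now +1
reciprocity: (67/321) = +1·(321/67) since 67 mod 4 = 3, 321 mod 4 = 1; sign now +1
(321/67) = (53/67)   [reduce mod 67]
reciprocity: (53/67) = +1·(67/53) since 53 mod 4 = 1, 67 mod 4 = 3; sign now +1
(67/53) = (14/53)   [reduce mod 53]
14 = 2^1·7; (2/53) = -1 since 53 mod 8 = 5, so (14/53) = (-1)^1·(7/53); sign now -1
reciprocity: (7/53) = +1·(53/7) since 7 mod 4 = 3, 53 mod 4 = 1; sign now -1
(53/7) = (4/7)   [reduce mod 7]
4 = 2^2·1; (2/7) = +1 since 7 mod 8 = 7, so (4/7) = (+1)^2·(1/7); sign now -1
(1/7) = 1; final value = sign = -1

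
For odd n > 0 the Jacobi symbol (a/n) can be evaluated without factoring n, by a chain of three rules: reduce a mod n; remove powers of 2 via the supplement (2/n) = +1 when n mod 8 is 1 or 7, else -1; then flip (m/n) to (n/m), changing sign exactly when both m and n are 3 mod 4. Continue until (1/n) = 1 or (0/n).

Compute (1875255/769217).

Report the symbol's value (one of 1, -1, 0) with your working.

(1875255/769217): 1875255 mod 769217 = 336821, so (1875255/769217) = (336821/769217)
flip (336821/769217) -> (769217/336821): both odd, 336821 mod 4 = 1, 769217 mod 4 = 1, so the flip contributes +1; sign now +1
(769217/336821): 769217 mod 336821 = 95575, so (769217/336821) = (95575/336821)
flip (95575/336821) -> (336821/95575): both odd, 95575 mod 4 = 3, 336821 mod 4 = 1, so the flip contributes +1; sign now +1
(336821/95575): 336821 mod 95575 = 50096, so (336821/95575) = (50096/95575)
factor out 2^4: 50096 = 2^4·3131; with 95575 mod 8 = 7, (2/95575) = +1; sign now +1; continue with (3131/95575)
flip (3131/95575) -> (95575/3131): both odd, 3131 mod 4 = 3, 95575 mod 4 = 3, so the flip contributes -1; sign now -1
(95575/3131): 95575 mod 3131 = 1645, so (95575/3131) = (1645/3131)
flip (1645/3131) -> (3131/1645): both odd, 1645 mod 4 = 1, 3131 mod 4 = 3, so the flip contributes +1; sign now -1
(3131/1645): 3131 mod 1645 = 1486, so (3131/1645) = (1486/1645)
factor out 2^1: 1486 = 2^1·743; with 1645 mod 8 = 5, (2/1645) = -1; sign now +1; continue with (743/1645)
flip (743/1645) -> (1645/743): both odd, 743 mod 4 = 3, 1645 mod 4 = 1, so the flip contributes +1; sign now +1
(1645/743): 1645 mod 743 = 159, so (1645/743) = (159/743)
flip (159/743) -> (743/159): both odd, 159 mod 4 = 3, 743 mod 4 = 3, so the flip contributes -1; sign now -1
(743/159): 743 mod 159 = 107, so (743/159) = (107/159)
flip (107/159) -> (159/107): both odd, 107 mod 4 = 3, 159 mod 4 = 3, so the flip contributes -1; sign now +1
(159/107): 159 mod 107 = 52, so (159/107) = (52/107)
factor out 2^2: 52 = 2^2·13; with 107 mod 8 = 3, (2/107) = -1; sign now +1; continue with (13/107)
flip (13/107) -> (107/13): both odd, 13 mod 4 = 1, 107 mod 4 = 3, so the flip contributes +1; sign now +1
(107/13): 107 mod 13 = 3, so (107/13) = (3/13)
flip (3/13) -> (13/3): both odd, 3 mod 4 = 3, 13 mod 4 = 1, so the flip contributes +1; sign now +1
(13/3): 13 mod 3 = 1, so (13/3) = (1/3)
reached (1/3) = 1, so the symbol is +1

1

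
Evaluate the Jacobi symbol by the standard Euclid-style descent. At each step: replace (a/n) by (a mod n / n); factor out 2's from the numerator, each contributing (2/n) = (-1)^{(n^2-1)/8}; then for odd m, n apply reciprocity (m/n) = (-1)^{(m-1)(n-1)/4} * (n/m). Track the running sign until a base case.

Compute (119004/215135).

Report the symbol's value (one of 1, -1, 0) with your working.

1

factor out 2^2: 119004 = 2^2·29751; with 215135 mod 8 = 7, (2/215135) = +1; sign now +1; continue with (29751/215135)
flip (29751/215135) -> (215135/29751): both odd, 29751 mod 4 = 3, 215135 mod 4 = 3, so the flip contributes -1; sign now -1
(215135/29751): 215135 mod 29751 = 6878, so (215135/29751) = (6878/29751)
factor out 2^1: 6878 = 2^1·3439; with 29751 mod 8 = 7, (2/29751) = +1; sign now -1; continue with (3439/29751)
flip (3439/29751) -> (29751/3439): both odd, 3439 mod 4 = 3, 29751 mod 4 = 3, so the flip contributes -1; sign now +1
(29751/3439): 29751 mod 3439 = 2239, so (29751/3439) = (2239/3439)
flip (2239/3439) -> (3439/2239): both odd, 2239 mod 4 = 3, 3439 mod 4 = 3, so the flip contributes -1; sign now -1
(3439/2239): 3439 mod 2239 = 1200, so (3439/2239) = (1200/2239)
factor out 2^4: 1200 = 2^4·75; with 2239 mod 8 = 7, (2/2239) = +1; sign now -1; continue with (75/2239)
flip (75/2239) -> (2239/75): both odd, 75 mod 4 = 3, 2239 mod 4 = 3, so the flip contributes -1; sign now +1
(2239/75): 2239 mod 75 = 64, so (2239/75) = (64/75)
factor out 2^6: 64 = 2^6·1; with 75 mod 8 = 3, (2/75) = -1; sign now +1; continue with (1/75)
reached (1/75) = 1, so the symbol is +1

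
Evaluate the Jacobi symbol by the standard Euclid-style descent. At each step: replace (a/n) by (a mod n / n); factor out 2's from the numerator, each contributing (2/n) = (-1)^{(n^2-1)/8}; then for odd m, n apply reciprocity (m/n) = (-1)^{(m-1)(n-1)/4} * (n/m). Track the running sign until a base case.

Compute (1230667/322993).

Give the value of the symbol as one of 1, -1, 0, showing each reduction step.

(1230667/322993): 1230667 mod 322993 = 261688, so (1230667/322993) = (261688/322993)
factor out 2^3: 261688 = 2^3·32711; with 322993 mod 8 = 1, (2/322993) = +1; sign now +1; continue with (32711/322993)
flip (32711/322993) -> (322993/32711): both odd, 32711 mod 4 = 3, 322993 mod 4 = 1, so the flip contributes +1; sign now +1
(322993/32711): 322993 mod 32711 = 28594, so (322993/32711) = (28594/32711)
factor out 2^1: 28594 = 2^1·14297; with 32711 mod 8 = 7, (2/32711) = +1; sign now +1; continue with (14297/32711)
flip (14297/32711) -> (32711/14297): both odd, 14297 mod 4 = 1, 32711 mod 4 = 3, so the flip contributes +1; sign now +1
(32711/14297): 32711 mod 14297 = 4117, so (32711/14297) = (4117/14297)
flip (4117/14297) -> (14297/4117): both odd, 4117 mod 4 = 1, 14297 mod 4 = 1, so the flip contributes +1; sign now +1
(14297/4117): 14297 mod 4117 = 1946, so (14297/4117) = (1946/4117)
factor out 2^1: 1946 = 2^1·973; with 4117 mod 8 = 5, (2/4117) = -1; sign now -1; continue with (973/4117)
flip (973/4117) -> (4117/973): both odd, 973 mod 4 = 1, 4117 mod 4 = 1, so the flip contributes +1; sign now -1
(4117/973): 4117 mod 973 = 225, so (4117/973) = (225/973)
flip (225/973) -> (973/225): both odd, 225 mod 4 = 1, 973 mod 4 = 1, so the flip contributes +1; sign now -1
(973/225): 973 mod 225 = 73, so (973/225) = (73/225)
flip (73/225) -> (225/73): both odd, 73 mod 4 = 1, 225 mod 4 = 1, so the flip contributes +1; sign now -1
(225/73): 225 mod 73 = 6, so (225/73) = (6/73)
factor out 2^1: 6 = 2^1·3; with 73 mod 8 = 1, (2/73) = +1; sign now -1; continue with (3/73)
flip (3/73) -> (73/3): both odd, 3 mod 4 = 3, 73 mod 4 = 1, so the flip contributes +1; sign now -1
(73/3): 73 mod 3 = 1, so (73/3) = (1/3)
reached (1/3) = 1, so the symbol is -1

-1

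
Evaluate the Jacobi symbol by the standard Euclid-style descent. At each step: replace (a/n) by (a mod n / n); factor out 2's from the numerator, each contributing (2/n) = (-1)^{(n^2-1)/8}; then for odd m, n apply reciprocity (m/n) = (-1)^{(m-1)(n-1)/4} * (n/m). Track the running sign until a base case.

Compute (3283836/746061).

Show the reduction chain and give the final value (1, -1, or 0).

0

(3283836/746061) = (299592/746061)   [reduce mod 746061]
299592 = 2^3·37449; (2/746061) = -1 since 746061 mod 8 = 5, so (299592/746061) = (-1)^3·(37449/746061); sign now -1
reciprocity: (37449/746061) = +1·(746061/37449) since 37449 mod 4 = 1, 746061 mod 4 = 1; sign now -1
(746061/37449) = (34530/37449)   [reduce mod 37449]
34530 = 2^1·17265; (2/37449) = +1 since 37449 mod 8 = 1, so (34530/37449) = (+1)^1·(17265/37449); sign now -1
reciprocity: (17265/37449) = +1·(37449/17265) since 17265 mod 4 = 1, 37449 mod 4 = 1; sign now -1
(37449/17265) = (2919/17265)   [reduce mod 17265]
reciprocity: (2919/17265) = +1·(17265/2919) since 2919 mod 4 = 3, 17265 mod 4 = 1; sign now -1
(17265/2919) = (2670/2919)   [reduce mod 2919]
2670 = 2^1·1335; (2/2919) = +1 since 2919 mod 8 = 7, so (2670/2919) = (+1)^1·(1335/2919); sign now -1
reciprocity: (1335/2919) = -1·(2919/1335) since 1335 mod 4 = 3, 2919 mod 4 = 3; sign now +1
(2919/1335) = (249/1335)   [reduce mod 1335]
reciprocity: (249/1335) = +1·(1335/249) since 249 mod 4 = 1, 1335 mod 4 = 3; sign now +1
(1335/249) = (90/249)   [reduce mod 249]
90 = 2^1·45; (2/249) = +1 since 249 mod 8 = 1, so (90/249) = (+1)^1·(45/249); sign now +1
reciprocity: (45/249) = +1·(249/45) since 45 mod 4 = 1, 249 mod 4 = 1; sign now +1
(249/45) = (24/45)   [reduce mod 45]
24 = 2^3·3; (2/45) = -1 since 45 mod 8 = 5, so (24/45) = (-1)^3·(3/45); sign now -1
reciprocity: (3/45) = +1·(45/3) since 3 mod 4 = 3, 45 mod 4 = 1; sign now -1
(45/3) = (0/3)   [reduce mod 3]
(0/3) = 0   [gcd(a, n) > 1]; final value = 0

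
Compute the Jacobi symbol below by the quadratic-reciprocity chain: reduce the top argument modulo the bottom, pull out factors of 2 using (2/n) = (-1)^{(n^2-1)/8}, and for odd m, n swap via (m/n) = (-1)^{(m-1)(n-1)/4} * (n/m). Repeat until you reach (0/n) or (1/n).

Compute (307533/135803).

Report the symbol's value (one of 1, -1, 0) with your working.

(307533/135803): 307533 mod 135803 = 35927, so (307533/135803) = (35927/135803)
flip (35927/135803) -> (135803/35927): both odd, 35927 mod 4 = 3, 135803 mod 4 = 3, so the flip contributes -1; sign now -1
(135803/35927): 135803 mod 35927 = 28022, so (135803/35927) = (28022/35927)
factor out 2^1: 28022 = 2^1·14011; with 35927 mod 8 = 7, (2/35927) = +1; sign now -1; continue with (14011/35927)
flip (14011/35927) -> (35927/14011): both odd, 14011 mod 4 = 3, 35927 mod 4 = 3, so the flip contributes -1; sign now +1
(35927/14011): 35927 mod 14011 = 7905, so (35927/14011) = (7905/14011)
flip (7905/14011) -> (14011/7905): both odd, 7905 mod 4 = 1, 14011 mod 4 = 3, so the flip contributes +1; sign now +1
(14011/7905): 14011 mod 7905 = 6106, so (14011/7905) = (6106/7905)
factor out 2^1: 6106 = 2^1·3053; with 7905 mod 8 = 1, (2/7905) = +1; sign now +1; continue with (3053/7905)
flip (3053/7905) -> (7905/3053): both odd, 3053 mod 4 = 1, 7905 mod 4 = 1, so the flip contributes +1; sign now +1
(7905/3053): 7905 mod 3053 = 1799, so (7905/3053) = (1799/3053)
flip (1799/3053) -> (3053/1799): both odd, 1799 mod 4 = 3, 3053 mod 4 = 1, so the flip contributes +1; sign now +1
(3053/1799): 3053 mod 1799 = 1254, so (3053/1799) = (1254/1799)
factor out 2^1: 1254 = 2^1·627; with 1799 mod 8 = 7, (2/1799) = +1; sign now +1; continue with (627/1799)
flip (627/1799) -> (1799/627): both odd, 627 mod 4 = 3, 1799 mod 4 = 3, so the flip contributes -1; sign now -1
(1799/627): 1799 mod 627 = 545, so (1799/627) = (545/627)
flip (545/627) -> (627/545): both odd, 545 mod 4 = 1, 627 mod 4 = 3, so the flip contributes +1; sign now -1
(627/545): 627 mod 545 = 82, so (627/545) = (82/545)
factor out 2^1: 82 = 2^1·41; with 545 mod 8 = 1, (2/545) = +1; sign now -1; continue with (41/545)
flip (41/545) -> (545/41): both odd, 41 mod 4 = 1, 545 mod 4 = 1, so the flip contributes +1; sign now -1
(545/41): 545 mod 41 = 12, so (545/41) = (12/41)
factor out 2^2: 12 = 2^2·3; with 41 mod 8 = 1, (2/41) = +1; sign now -1; continue with (3/41)
flip (3/41) -> (41/3): both odd, 3 mod 4 = 3, 41 mod 4 = 1, so the flip contributes +1; sign now -1
(41/3): 41 mod 3 = 2, so (41/3) = (2/3)
factor out 2^1: 2 = 2^1·1; with 3 mod 8 = 3, (2/3) = -1; sign now +1; continue with (1/3)
reached (1/3) = 1, so the symbol is +1

1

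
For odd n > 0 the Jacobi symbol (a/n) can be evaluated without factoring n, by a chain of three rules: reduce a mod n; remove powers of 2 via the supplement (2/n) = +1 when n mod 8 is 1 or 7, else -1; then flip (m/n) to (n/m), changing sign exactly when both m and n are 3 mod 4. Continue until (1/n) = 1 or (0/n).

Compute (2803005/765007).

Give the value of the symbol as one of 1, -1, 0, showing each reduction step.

(2803005/765007): 2803005 mod 765007 = 507984, so (2803005/765007) = (507984/765007)
factor out 2^4: 507984 = 2^4·31749; with 765007 mod 8 = 7, (2/765007) = +1; sign now +1; continue with (31749/765007)
flip (31749/765007) -> (765007/31749): both odd, 31749 mod 4 = 1, 765007 mod 4 = 3, so the flip contributes +1; sign now +1
(765007/31749): 765007 mod 31749 = 3031, so (765007/31749) = (3031/31749)
flip (3031/31749) -> (31749/3031): both odd, 3031 mod 4 = 3, 31749 mod 4 = 1, so the flip contributes +1; sign now +1
(31749/3031): 31749 mod 3031 = 1439, so (31749/3031) = (1439/3031)
flip (1439/3031) -> (3031/1439): both odd, 1439 mod 4 = 3, 3031 mod 4 = 3, so the flip contributes -1; sign now -1
(3031/1439): 3031 mod 1439 = 153, so (3031/1439) = (153/1439)
flip (153/1439) -> (1439/153): both odd, 153 mod 4 = 1, 1439 mod 4 = 3, so the flip contributes +1; sign now -1
(1439/153): 1439 mod 153 = 62, so (1439/153) = (62/153)
factor out 2^1: 62 = 2^1·31; with 153 mod 8 = 1, (2/153) = +1; sign now -1; continue with (31/153)
flip (31/153) -> (153/31): both odd, 31 mod 4 = 3, 153 mod 4 = 1, so the flip contributes +1; sign now -1
(153/31): 153 mod 31 = 29, so (153/31) = (29/31)
flip (29/31) -> (31/29): both odd, 29 mod 4 = 1, 31 mod 4 = 3, so the flip contributes +1; sign now -1
(31/29): 31 mod 29 = 2, so (31/29) = (2/29)
factor out 2^1: 2 = 2^1·1; with 29 mod 8 = 5, (2/29) = -1; sign now +1; continue with (1/29)
reached (1/29) = 1, so the symbol is +1

1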